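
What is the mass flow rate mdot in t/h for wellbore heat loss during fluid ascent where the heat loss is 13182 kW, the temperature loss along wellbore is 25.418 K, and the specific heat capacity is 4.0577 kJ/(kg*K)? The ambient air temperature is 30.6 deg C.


mdot = Q_loss / (cp * dT)
mdot = 13182 / (4.0577 * 25.418)
mdot = 127.8086 kg/s
Convert: 127.8086 kg/s * 3.6 = 460.11 t/h
mdot = 460.11 t/h


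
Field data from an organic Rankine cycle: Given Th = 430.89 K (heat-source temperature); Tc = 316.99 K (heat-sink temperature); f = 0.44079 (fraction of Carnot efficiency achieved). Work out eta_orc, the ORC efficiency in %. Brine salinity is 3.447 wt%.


eta_orc = (1 - Tc/Th) * f * 100
eta_orc = (1 - 316.99/430.89) * 0.44079 * 100
eta_orc = 11.652 %


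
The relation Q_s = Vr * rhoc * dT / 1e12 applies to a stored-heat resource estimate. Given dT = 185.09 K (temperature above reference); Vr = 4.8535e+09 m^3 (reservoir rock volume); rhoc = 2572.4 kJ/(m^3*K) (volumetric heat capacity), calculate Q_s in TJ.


Q_s = Vr * rhoc * dT / 1e12
Q_s = 4.8535e+09 * 2572.4 * 185.09 / 1e12
Q_s = 2310.875 PJ
Convert: 2310.875 PJ * 1000.0 = 2.3109e+06 TJ
Q_s = 2.3109e+06 TJ


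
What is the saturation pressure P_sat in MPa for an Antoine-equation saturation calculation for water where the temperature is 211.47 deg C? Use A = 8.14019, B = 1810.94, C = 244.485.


P_sat = 10^(A - B/(C + T)) / 760 * 0.101325
P_sat = 10^(8.14019 - 1810.94/(244.485 + 211.47)) / 760 * 0.101325
P_sat = 1.9649 MPa


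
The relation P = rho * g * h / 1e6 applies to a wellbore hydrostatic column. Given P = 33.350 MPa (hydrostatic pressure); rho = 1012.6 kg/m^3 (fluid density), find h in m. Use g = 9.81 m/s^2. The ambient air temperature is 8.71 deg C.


h = P * 1e6 / (g * rho)
h = 33.350 * 1e6 / (9.81 * 1012.6)
h = 3357.3 m


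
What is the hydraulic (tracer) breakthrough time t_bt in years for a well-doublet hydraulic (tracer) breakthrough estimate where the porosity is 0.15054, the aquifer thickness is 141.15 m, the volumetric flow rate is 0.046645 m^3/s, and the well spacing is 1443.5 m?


t_bt = pi * hr * phi * L^2 / (3 * Qv) / (365.25*86400)
t_bt = pi * 141.15 * 0.15054 * 1443.5^2 / (3 * 0.046645) / (365.25*86400)
t_bt = 31.498 years


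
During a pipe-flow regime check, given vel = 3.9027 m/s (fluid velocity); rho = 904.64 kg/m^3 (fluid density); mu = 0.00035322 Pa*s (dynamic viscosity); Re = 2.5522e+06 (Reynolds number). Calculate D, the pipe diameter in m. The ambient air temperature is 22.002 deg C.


D = Re * mu / (rho * vel)
D = 2.5522e+06 * 0.00035322 / (904.64 * 3.9027)
D = 0.25534 m


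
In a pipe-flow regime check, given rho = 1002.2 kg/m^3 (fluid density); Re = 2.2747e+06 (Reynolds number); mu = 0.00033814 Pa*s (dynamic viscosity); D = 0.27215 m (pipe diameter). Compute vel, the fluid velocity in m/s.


vel = Re * mu / (rho * D)
vel = 2.2747e+06 * 0.00033814 / (1002.2 * 0.27215)
vel = 2.8201 m/s


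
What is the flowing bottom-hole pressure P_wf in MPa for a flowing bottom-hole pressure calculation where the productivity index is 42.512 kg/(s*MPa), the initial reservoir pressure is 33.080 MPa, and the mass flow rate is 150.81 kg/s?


P_wf = P_i - mdot / PI
P_wf = 33.080 - 150.81 / 42.512
P_wf = 29.533 MPa


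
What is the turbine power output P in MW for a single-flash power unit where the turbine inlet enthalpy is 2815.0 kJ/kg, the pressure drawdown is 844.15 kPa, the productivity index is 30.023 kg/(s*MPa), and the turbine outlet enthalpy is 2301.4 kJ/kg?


Step 1: mdot = PI * dP / 1000 = 30.023 * 844.15 / 1000 = 25.34392 kg/s
Step 2: P = mdot*(h_in - h_out)/1000 = 25.34392*(2815.0 - 2301.4)/1000 = 13.017 MW
P = 13.017 MW


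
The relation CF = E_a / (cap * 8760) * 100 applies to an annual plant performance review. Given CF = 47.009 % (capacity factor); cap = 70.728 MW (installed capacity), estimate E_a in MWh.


E_a = CF / 100 * cap * 8760
E_a = 47.009 / 100 * 70.728 * 8760
E_a = 2.9126e+05 MWh


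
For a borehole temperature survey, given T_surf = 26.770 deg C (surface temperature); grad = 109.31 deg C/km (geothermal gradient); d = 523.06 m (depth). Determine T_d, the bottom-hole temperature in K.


T_d = T_surf + grad * d / 1000
T_d = 26.770 + 109.31 * 523.06 / 1000
T_d = 83.94569 deg C
Convert to K: 83.94569 + 273.15 = 357.10 K
T_d = 357.10 K


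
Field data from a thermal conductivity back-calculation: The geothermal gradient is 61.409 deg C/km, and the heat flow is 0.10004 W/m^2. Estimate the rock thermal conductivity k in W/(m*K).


k = q / (grad / 1000)
k = 0.10004 / (61.409 / 1000)
k = 1.6291 W/(m*K)


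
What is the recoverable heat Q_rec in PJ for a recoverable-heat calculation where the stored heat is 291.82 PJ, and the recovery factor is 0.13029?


Q_rec = Q_s * RF
Q_rec = 291.82 * 0.13029
Q_rec = 38.021 PJ


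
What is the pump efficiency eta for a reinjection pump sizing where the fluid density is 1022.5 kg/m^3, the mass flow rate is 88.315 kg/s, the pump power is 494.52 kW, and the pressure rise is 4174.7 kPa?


eta = mdot * dP / (rho * P_pump)
eta = 88.315 * 4174.7 / (1022.5 * 494.52)
eta = 0.72914


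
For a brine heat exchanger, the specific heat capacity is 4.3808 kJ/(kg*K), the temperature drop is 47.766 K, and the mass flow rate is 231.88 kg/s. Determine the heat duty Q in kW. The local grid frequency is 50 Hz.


Q = mdot * cp * dT / 1000
Q = 231.88 * 4.3808 * 47.766 / 1000
Q = 48.52165 MW
Convert: 48.52165 MW * 1000.0 = 48522 kW
Q = 48522 kW


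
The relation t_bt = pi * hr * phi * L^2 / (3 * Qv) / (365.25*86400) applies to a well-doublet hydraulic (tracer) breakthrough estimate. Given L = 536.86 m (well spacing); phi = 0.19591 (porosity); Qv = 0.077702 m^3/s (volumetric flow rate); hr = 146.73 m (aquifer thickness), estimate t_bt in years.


t_bt = pi * hr * phi * L^2 / (3 * Qv) / (365.25*86400)
t_bt = pi * 146.73 * 0.19591 * 536.86^2 / (3 * 0.077702) / (365.25*86400)
t_bt = 3.5383 years


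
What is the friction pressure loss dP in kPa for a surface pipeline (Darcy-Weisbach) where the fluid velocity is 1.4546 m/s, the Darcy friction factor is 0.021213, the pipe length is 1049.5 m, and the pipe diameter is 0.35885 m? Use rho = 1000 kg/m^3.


dP = f * (L/D) * (rho*vel^2/2) / 1000
dP = 0.021213 * (1049.5/0.35885) * (1000*1.4546^2/2) / 1000
dP = 65.634 kPa


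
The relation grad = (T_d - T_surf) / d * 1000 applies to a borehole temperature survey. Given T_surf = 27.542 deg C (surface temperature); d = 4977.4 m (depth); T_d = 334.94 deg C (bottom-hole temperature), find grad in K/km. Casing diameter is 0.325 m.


grad = (T_d - T_surf) / d * 1000
grad = (334.94 - 27.542) / 4977.4 * 1000
grad = 61.75875 deg C/km
Convert: 61.75875 deg C/km * 1.0 = 61.759 K/km
grad = 61.759 K/km


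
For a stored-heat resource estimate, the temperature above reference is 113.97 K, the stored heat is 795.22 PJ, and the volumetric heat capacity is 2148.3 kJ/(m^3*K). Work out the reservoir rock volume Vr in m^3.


Vr = Q_s * 1e12 / (rhoc * dT)
Vr = 795.22 * 1e12 / (2148.3 * 113.97)
Vr = 3.2479e+09 m^3


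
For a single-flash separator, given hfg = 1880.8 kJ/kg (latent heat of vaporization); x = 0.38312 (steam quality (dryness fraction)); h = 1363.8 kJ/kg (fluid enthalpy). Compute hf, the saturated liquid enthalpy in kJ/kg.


hf = h - x * hfg
hf = 1363.8 - 0.38312 * 1880.8
hf = 643.23 kJ/kg


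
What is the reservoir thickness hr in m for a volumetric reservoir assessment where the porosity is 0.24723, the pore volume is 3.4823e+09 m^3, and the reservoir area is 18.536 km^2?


hr = Vp / (A * 1e6 * phi)
hr = 3.4823e+09 / (18.536 * 1e6 * 0.24723)
hr = 759.89 m


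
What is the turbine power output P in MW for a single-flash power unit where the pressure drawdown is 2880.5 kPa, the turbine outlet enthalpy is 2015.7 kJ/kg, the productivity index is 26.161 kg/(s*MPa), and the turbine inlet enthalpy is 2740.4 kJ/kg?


Step 1: mdot = PI * dP / 1000 = 26.161 * 2880.5 / 1000 = 75.35676 kg/s
Step 2: P = mdot*(h_in - h_out)/1000 = 75.35676*(2740.4 - 2015.7)/1000 = 54.611 MW
P = 54.611 MW


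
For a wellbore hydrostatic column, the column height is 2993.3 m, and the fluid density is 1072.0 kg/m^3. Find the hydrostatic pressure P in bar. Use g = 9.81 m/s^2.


P = rho * g * h / 1e6
P = 1072.0 * 9.81 * 2993.3 / 1e6
P = 31.47850 MPa
Convert: 31.47850 MPa * 10.0 = 314.79 bar
P = 314.79 bar


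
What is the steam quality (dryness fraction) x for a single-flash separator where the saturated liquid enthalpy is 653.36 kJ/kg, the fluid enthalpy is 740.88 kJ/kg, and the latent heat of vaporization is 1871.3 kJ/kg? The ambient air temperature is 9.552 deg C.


x = (h - hf) / hfg
x = (740.88 - 653.36) / 1871.3
x = 0.046770


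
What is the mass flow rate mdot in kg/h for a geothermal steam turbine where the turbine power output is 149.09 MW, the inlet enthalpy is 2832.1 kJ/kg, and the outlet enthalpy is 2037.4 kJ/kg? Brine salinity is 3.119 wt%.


mdot = P * 1000 / (h_in - h_out)
mdot = 149.09 * 1000 / (2832.1 - 2037.4)
mdot = 187.6054 kg/s
Convert: 187.6054 kg/s * 3600.0 = 6.7538e+05 kg/h
mdot = 6.7538e+05 kg/h


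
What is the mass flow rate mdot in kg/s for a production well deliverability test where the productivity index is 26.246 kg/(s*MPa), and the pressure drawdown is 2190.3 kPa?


mdot = PI * dP / 1000
mdot = 26.246 * 2190.3 / 1000
mdot = 57.487 kg/s


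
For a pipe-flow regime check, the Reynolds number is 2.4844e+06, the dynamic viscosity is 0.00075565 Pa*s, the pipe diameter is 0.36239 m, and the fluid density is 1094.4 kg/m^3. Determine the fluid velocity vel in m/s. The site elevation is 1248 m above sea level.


vel = Re * mu / (rho * D)
vel = 2.4844e+06 * 0.00075565 / (1094.4 * 0.36239)
vel = 4.7336 m/s


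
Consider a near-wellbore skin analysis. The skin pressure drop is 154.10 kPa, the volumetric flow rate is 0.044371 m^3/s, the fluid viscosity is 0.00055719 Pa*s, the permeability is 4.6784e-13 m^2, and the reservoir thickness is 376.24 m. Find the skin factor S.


S = dP_s * 1000 * 2*pi*k*hr / (q*mu)
S = 154.10 * 1000 * 2*pi*4.6784e-13*376.24 / (0.044371*0.00055719)
S = 6.8935


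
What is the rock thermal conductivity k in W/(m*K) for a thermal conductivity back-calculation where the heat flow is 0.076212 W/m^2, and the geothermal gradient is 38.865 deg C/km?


k = q / (grad / 1000)
k = 0.076212 / (38.865 / 1000)
k = 1.9609 W/(m*K)


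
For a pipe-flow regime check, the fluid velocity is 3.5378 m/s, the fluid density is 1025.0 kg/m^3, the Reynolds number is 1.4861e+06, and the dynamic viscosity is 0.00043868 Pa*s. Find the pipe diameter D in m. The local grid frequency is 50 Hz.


D = Re * mu / (rho * vel)
D = 1.4861e+06 * 0.00043868 / (1025.0 * 3.5378)
D = 0.17978 m


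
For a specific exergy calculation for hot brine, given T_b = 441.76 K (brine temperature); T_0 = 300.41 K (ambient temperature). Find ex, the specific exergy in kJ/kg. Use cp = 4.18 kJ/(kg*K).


ex = cp * ((T_b - T_0) - T_0 * ln(T_b/T_0))
ex = 4.18 * ((441.76 - 300.41) - 300.41 * ln(441.76/300.41))
ex = 106.62 kJ/kg


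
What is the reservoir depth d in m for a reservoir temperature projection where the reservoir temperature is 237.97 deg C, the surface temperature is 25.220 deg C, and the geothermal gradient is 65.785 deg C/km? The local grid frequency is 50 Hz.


d = (T_res - T_surf) / grad * 1000
d = (237.97 - 25.220) / 65.785 * 1000
d = 3234.0 m


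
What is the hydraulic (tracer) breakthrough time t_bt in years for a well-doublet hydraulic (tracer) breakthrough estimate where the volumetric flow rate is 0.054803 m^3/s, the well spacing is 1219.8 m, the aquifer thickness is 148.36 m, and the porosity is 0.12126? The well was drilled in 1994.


t_bt = pi * hr * phi * L^2 / (3 * Qv) / (365.25*86400)
t_bt = pi * 148.36 * 0.12126 * 1219.8^2 / (3 * 0.054803) / (365.25*86400)
t_bt = 16.208 years


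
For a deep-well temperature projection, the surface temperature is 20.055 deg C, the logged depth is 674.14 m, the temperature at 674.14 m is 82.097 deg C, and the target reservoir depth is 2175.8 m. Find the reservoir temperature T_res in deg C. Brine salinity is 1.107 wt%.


Step 1: grad = (T_d1 - T_surf)/d1 * 1000 = (82.097 - 20.055)/674.14 * 1000 = 92.03133 deg C/km
Step 2: T_res = T_surf + grad*d2/1000 = 20.055 + 92.03133*2175.8/1000 = 220.30 deg C
T_res = 220.30 deg C


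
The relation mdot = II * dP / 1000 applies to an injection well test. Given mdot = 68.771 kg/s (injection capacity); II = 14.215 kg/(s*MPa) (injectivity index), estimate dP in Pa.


dP = mdot * 1000 / II
dP = 68.771 * 1000 / 14.215
dP = 4837.918 kPa
Convert: 4837.918 kPa * 1000.0 = 4.8379e+06 Pa
dP = 4.8379e+06 Pa


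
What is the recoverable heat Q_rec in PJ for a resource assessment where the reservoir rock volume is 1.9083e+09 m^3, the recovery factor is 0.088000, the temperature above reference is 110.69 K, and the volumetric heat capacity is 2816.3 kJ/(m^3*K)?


Step 1: Q_s = Vr*rhoc*dT/1e12 = 1.9083e+09*2816.3*110.69/1e12 = 594.8863 PJ
Step 2: Q_rec = Q_s * RF = 594.8863 * 0.088 = 52.350 PJ
Q_rec = 52.350 PJ


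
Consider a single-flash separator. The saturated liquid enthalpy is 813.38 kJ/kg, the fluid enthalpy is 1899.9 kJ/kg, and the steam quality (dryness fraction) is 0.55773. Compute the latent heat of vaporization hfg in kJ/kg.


hfg = (h - hf) / x
hfg = (1899.9 - 813.38) / 0.55773
hfg = 1948.1 kJ/kg


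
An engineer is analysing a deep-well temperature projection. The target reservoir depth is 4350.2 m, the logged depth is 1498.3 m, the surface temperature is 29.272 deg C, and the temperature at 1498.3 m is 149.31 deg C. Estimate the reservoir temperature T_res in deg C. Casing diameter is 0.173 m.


Step 1: grad = (T_d1 - T_surf)/d1 * 1000 = (149.31 - 29.272)/1498.3 * 1000 = 80.11613 deg C/km
Step 2: T_res = T_surf + grad*d2/1000 = 29.272 + 80.11613*4350.2/1000 = 377.79 deg C
T_res = 377.79 deg C


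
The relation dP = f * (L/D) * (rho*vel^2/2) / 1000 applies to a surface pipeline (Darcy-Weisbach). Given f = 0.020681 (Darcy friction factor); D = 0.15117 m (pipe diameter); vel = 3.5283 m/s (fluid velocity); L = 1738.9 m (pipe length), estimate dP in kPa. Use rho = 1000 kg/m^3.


dP = f * (L/D) * (rho*vel^2/2) / 1000
dP = 0.020681 * (1738.9/0.15117) * (1000*3.5283^2/2) / 1000
dP = 1480.7 kPa


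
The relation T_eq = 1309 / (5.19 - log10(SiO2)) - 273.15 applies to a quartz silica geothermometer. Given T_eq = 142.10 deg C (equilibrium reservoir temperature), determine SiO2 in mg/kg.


SiO2 = 10^(5.19 - 1309/(T_eq + 273.15))
SiO2 = 10^(5.19 - 1309/(142.10 + 273.15))
SiO2 = 109.06 mg/kg


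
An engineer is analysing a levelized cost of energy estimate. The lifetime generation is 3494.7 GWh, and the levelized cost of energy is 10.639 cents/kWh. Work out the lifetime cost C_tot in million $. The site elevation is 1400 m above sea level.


C_tot = LCOE / 100 * E_tot
C_tot = 10.639 / 100 * 3494.7
C_tot = 371.80 million $


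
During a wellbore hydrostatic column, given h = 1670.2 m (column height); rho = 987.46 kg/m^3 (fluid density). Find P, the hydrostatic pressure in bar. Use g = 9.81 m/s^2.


P = rho * g * h / 1e6
P = 987.46 * 9.81 * 1670.2 / 1e6
P = 16.17920 MPa
Convert: 16.17920 MPa * 10.0 = 161.79 bar
P = 161.79 bar


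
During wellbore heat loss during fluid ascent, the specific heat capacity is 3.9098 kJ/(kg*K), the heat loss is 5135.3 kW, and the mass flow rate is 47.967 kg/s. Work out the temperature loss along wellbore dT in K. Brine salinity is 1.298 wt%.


dT = Q_loss / (mdot * cp)
dT = 5135.3 / (47.967 * 3.9098)
dT = 27.382 K


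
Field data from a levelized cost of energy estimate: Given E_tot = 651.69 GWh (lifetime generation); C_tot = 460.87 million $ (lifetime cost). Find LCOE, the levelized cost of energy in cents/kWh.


LCOE = C_tot / E_tot * 100
LCOE = 460.87 / 651.69 * 100
LCOE = 70.719 cents/kWh


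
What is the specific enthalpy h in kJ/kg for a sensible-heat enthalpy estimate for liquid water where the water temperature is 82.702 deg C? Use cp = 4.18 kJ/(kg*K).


h = cp * T
h = 4.18 * 82.702
h = 345.69 kJ/kg


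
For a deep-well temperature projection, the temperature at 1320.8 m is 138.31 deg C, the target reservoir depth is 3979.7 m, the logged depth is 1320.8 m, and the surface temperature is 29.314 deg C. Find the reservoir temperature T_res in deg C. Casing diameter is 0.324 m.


Step 1: grad = (T_d1 - T_surf)/d1 * 1000 = (138.31 - 29.314)/1320.8 * 1000 = 82.52271 deg C/km
Step 2: T_res = T_surf + grad*d2/1000 = 29.314 + 82.52271*3979.7/1000 = 357.73 deg C
T_res = 357.73 deg C


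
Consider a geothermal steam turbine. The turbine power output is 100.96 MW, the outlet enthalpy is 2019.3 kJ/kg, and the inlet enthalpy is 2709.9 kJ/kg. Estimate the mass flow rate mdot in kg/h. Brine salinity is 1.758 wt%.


mdot = P * 1000 / (h_in - h_out)
mdot = 100.96 * 1000 / (2709.9 - 2019.3)
mdot = 146.1917 kg/s
Convert: 146.1917 kg/s * 3600.0 = 5.2629e+05 kg/h
mdot = 5.2629e+05 kg/h


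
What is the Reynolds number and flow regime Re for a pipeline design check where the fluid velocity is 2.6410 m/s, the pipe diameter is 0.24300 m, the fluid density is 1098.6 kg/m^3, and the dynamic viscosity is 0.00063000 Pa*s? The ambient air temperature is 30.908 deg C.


Step 1: Re = rho*vel*D/mu = 1098.6*2.641*0.243/0.00063 = 1.1191e+06
Step 2: Re = 1.1191e+06 > 4000, so flow is turbulent.
Re = 1.1191e+06 (turbulent)


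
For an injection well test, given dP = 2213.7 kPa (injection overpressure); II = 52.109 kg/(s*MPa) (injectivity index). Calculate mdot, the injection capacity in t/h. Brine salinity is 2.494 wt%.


mdot = II * dP / 1000
mdot = 52.109 * 2213.7 / 1000
mdot = 115.3537 kg/s
Convert: 115.3537 kg/s * 3.6 = 415.27 t/h
mdot = 415.27 t/h


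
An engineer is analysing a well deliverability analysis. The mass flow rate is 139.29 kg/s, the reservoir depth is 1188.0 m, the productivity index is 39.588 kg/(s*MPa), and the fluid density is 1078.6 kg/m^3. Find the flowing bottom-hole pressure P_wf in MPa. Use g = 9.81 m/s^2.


Step 1: P_i = rho*g*h/1e6 = 1078.6*9.81*1188.0/1e6 = 12.57031 MPa
Step 2: P_wf = P_i - mdot/PI = 12.57031 - 139.29/39.588 = 9.0518 MPa
P_wf = 9.0518 MPa


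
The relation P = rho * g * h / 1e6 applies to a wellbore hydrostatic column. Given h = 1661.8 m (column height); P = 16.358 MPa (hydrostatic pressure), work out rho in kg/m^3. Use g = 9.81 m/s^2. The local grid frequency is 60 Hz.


rho = P * 1e6 / (g * h)
rho = 16.358 * 1e6 / (9.81 * 1661.8)
rho = 1003.4 kg/m^3


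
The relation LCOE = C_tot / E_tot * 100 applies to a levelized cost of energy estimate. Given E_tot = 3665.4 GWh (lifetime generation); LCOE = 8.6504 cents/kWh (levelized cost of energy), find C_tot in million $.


C_tot = LCOE / 100 * E_tot
C_tot = 8.6504 / 100 * 3665.4
C_tot = 317.07 million $


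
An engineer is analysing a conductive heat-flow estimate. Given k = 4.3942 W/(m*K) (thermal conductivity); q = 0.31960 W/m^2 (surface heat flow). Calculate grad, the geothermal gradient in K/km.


grad = q * 1000 / k
grad = 0.31960 * 1000 / 4.3942
grad = 72.73224 deg C/km
Convert: 72.73224 deg C/km * 1.0 = 72.732 K/km
grad = 72.732 K/km


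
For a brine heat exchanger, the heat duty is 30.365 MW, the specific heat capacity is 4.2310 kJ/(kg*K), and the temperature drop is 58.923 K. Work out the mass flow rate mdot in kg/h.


mdot = Q * 1000 / (cp * dT)
mdot = 30.365 * 1000 / (4.2310 * 58.923)
mdot = 121.7995 kg/s
Convert: 121.7995 kg/s * 3600.0 = 4.3848e+05 kg/h
mdot = 4.3848e+05 kg/h


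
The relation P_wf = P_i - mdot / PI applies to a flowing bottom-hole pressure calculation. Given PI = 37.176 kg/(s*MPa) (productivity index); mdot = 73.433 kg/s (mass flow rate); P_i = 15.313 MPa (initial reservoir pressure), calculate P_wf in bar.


P_wf = P_i - mdot / PI
P_wf = 15.313 - 73.433 / 37.176
P_wf = 13.33772 MPa
Convert: 13.33772 MPa * 10.0 = 133.38 bar
P_wf = 133.38 bar


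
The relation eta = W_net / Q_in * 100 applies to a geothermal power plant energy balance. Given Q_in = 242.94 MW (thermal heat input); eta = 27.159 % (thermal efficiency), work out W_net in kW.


W_net = eta / 100 * Q_in
W_net = 27.159 / 100 * 242.94
W_net = 65.98007 MW
Convert: 65.98007 MW * 1000.0 = 65980 kW
W_net = 65980 kW


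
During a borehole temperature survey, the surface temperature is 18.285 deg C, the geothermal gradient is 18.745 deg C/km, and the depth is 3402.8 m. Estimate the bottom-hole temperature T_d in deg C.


T_d = T_surf + grad * d / 1000
T_d = 18.285 + 18.745 * 3402.8 / 1000
T_d = 82.070 deg C


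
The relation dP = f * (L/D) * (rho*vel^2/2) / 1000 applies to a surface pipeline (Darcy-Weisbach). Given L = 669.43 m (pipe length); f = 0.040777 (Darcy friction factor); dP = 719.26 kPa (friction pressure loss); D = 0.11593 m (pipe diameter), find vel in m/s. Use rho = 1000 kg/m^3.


vel = sqrt(dP*1000*2*D / (f*L*rho))
vel = sqrt(719.26*1000*2*0.11593 / (0.040777*669.43*1000))
vel = 2.4717 m/s


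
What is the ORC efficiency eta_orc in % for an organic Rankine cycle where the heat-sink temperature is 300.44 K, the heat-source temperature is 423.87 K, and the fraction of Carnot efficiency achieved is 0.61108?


eta_orc = (1 - Tc/Th) * f * 100
eta_orc = (1 - 300.44/423.87) * 0.61108 * 100
eta_orc = 17.795 %


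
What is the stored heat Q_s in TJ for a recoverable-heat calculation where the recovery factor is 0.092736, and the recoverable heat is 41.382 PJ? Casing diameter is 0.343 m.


Q_s = Q_rec / RF
Q_s = 41.382 / 0.092736
Q_s = 446.2345 PJ
Convert: 446.2345 PJ * 1000.0 = 4.4623e+05 TJ
Q_s = 4.4623e+05 TJ


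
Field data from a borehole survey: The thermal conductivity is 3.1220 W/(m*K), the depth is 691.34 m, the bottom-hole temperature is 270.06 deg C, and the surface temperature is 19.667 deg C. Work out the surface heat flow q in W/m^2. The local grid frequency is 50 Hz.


Step 1: grad = (T_d - T_surf)/d * 1000 = (270.06 - 19.667)/691.34 * 1000 = 362.1850 deg C/km
Step 2: q = k * grad / 1000 = 3.122 * 362.1850 / 1000 = 1.1307 W/m^2
q = 1.1307 W/m^2


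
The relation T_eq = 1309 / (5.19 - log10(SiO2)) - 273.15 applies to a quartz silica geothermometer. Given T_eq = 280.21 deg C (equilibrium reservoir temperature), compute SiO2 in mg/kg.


SiO2 = 10^(5.19 - 1309/(T_eq + 273.15))
SiO2 = 10^(5.19 - 1309/(280.21 + 273.15))
SiO2 = 667.50 mg/kg


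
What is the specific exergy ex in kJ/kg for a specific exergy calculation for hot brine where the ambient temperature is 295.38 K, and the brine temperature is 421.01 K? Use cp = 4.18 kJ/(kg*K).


ex = cp * ((T_b - T_0) - T_0 * ln(T_b/T_0))
ex = 4.18 * ((421.01 - 295.38) - 295.38 * ln(421.01/295.38))
ex = 87.567 kJ/kg


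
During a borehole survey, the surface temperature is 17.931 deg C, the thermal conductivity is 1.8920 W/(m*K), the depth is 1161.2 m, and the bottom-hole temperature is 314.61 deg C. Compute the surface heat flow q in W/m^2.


Step 1: grad = (T_d - T_surf)/d * 1000 = (314.61 - 17.931)/1161.2 * 1000 = 255.4935 deg C/km
Step 2: q = k * grad / 1000 = 1.892 * 255.4935 / 1000 = 0.48339 W/m^2
q = 0.48339 W/m^2


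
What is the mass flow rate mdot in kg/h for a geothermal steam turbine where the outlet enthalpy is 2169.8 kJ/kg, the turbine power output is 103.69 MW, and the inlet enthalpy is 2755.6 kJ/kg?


mdot = P * 1000 / (h_in - h_out)
mdot = 103.69 * 1000 / (2755.6 - 2169.8)
mdot = 177.0058 kg/s
Convert: 177.0058 kg/s * 3600.0 = 6.3722e+05 kg/h
mdot = 6.3722e+05 kg/h


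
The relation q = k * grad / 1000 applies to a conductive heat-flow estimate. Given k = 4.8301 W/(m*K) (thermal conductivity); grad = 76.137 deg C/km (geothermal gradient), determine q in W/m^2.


q = k * grad / 1000
q = 4.8301 * 76.137 / 1000
q = 0.36775 W/m^2


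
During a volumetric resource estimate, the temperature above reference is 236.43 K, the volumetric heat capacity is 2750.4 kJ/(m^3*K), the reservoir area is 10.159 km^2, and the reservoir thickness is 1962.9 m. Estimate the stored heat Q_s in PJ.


Step 1: Vr = A*1e6*hr = 10.159*1e6*1962.9 = 1.994110e+10 m^3
Step 2: Q_s = Vr*rhoc*dT/1e12 = 1.994110e+10*2750.4*236.43/1e12 = 12967 PJ
Q_s = 12967 PJ


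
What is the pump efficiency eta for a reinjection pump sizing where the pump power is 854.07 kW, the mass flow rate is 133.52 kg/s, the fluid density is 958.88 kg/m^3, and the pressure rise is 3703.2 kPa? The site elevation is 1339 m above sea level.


eta = mdot * dP / (rho * P_pump)
eta = 133.52 * 3703.2 / (958.88 * 854.07)
eta = 0.60376


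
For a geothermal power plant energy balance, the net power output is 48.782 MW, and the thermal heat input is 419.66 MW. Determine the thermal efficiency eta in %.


eta = W_net / Q_in * 100
eta = 48.782 / 419.66 * 100
eta = 11.624 %


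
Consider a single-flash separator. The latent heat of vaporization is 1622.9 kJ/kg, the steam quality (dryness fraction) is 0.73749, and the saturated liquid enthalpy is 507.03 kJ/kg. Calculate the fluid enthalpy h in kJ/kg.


h = hf + x * hfg
h = 507.03 + 0.73749 * 1622.9
h = 1703.9 kJ/kg


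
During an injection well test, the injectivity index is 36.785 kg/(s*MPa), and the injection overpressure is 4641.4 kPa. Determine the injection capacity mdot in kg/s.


mdot = II * dP / 1000
mdot = 36.785 * 4641.4 / 1000
mdot = 170.73 kg/s


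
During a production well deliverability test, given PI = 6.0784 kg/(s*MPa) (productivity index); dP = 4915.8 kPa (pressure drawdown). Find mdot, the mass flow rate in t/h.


mdot = PI * dP / 1000
mdot = 6.0784 * 4915.8 / 1000
mdot = 29.88020 kg/s
Convert: 29.88020 kg/s * 3.6 = 107.57 t/h
mdot = 107.57 t/h


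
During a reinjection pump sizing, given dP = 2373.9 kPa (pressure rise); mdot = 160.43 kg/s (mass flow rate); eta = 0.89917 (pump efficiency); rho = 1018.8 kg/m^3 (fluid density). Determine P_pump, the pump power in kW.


P_pump = mdot * dP / (rho * eta)
P_pump = 160.43 * 2373.9 / (1018.8 * 0.89917)
P_pump = 415.74 kW


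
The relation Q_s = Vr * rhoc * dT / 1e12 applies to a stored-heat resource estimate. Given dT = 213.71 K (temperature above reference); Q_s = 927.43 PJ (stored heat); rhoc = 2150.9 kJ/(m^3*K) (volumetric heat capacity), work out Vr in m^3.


Vr = Q_s * 1e12 / (rhoc * dT)
Vr = 927.43 * 1e12 / (2150.9 * 213.71)
Vr = 2.0176e+09 m^3


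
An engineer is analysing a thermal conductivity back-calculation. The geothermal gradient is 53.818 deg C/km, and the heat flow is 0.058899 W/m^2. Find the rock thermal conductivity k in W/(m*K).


k = q / (grad / 1000)
k = 0.058899 / (53.818 / 1000)
k = 1.0944 W/(m*K)


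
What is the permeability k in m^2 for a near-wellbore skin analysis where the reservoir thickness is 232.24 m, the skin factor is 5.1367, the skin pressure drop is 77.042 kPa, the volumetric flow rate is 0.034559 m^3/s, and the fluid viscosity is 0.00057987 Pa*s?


k = S*q*mu / (2*pi*dP_s*1000*hr)
k = 5.1367*0.034559*0.00057987 / (2*pi*77.042*1000*232.24)
k = 9.1565e-13 m^2


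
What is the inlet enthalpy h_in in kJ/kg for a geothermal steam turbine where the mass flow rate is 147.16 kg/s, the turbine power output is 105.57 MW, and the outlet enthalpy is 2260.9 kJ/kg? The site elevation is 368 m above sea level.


h_in = h_out + P * 1000 / mdot
h_in = 2260.9 + 105.57 * 1000 / 147.16
h_in = 2978.3 kJ/kg


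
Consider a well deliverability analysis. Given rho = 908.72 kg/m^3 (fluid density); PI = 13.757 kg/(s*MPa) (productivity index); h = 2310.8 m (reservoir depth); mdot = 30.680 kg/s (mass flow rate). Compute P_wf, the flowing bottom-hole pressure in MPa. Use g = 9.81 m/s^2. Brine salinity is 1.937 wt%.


Step 1: P_i = rho*g*h/1e6 = 908.72*9.81*2310.8/1e6 = 20.59973 MPa
Step 2: P_wf = P_i - mdot/PI = 20.59973 - 30.68/13.757 = 18.370 MPa
P_wf = 18.370 MPa


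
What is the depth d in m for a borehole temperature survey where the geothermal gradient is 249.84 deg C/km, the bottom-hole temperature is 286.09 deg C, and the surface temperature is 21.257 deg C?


d = (T_d - T_surf) / grad * 1000
d = (286.09 - 21.257) / 249.84 * 1000
d = 1060.0 m


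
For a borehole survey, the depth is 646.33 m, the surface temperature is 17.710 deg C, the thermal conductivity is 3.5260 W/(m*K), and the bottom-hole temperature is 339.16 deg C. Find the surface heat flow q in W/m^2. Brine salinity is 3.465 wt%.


Step 1: grad = (T_d - T_surf)/d * 1000 = (339.16 - 17.71)/646.33 * 1000 = 497.3466 deg C/km
Step 2: q = k * grad / 1000 = 3.526 * 497.3466 / 1000 = 1.7536 W/m^2
q = 1.7536 W/m^2


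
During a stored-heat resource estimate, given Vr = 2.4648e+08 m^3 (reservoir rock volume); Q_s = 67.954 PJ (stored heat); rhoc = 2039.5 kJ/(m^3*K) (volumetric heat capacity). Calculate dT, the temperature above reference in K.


dT = Q_s * 1e12 / (Vr * rhoc)
dT = 67.954 * 1e12 / (2.4648e+08 * 2039.5)
dT = 135.18 K


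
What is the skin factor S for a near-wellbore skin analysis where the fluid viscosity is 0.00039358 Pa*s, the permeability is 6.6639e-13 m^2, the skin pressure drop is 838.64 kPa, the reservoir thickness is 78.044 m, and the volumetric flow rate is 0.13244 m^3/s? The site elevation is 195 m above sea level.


S = dP_s * 1000 * 2*pi*k*hr / (q*mu)
S = 838.64 * 1000 * 2*pi*6.6639e-13*78.044 / (0.13244*0.00039358)
S = 5.2574


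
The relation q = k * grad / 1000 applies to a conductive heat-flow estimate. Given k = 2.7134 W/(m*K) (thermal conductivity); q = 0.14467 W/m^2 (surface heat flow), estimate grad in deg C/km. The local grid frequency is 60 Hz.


grad = q * 1000 / k
grad = 0.14467 * 1000 / 2.7134
grad = 53.317 deg C/km


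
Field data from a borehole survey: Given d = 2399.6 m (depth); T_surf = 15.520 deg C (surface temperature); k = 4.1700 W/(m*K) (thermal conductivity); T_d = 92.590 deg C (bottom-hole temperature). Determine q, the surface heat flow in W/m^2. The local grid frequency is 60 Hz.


Step 1: grad = (T_d - T_surf)/d * 1000 = (92.59 - 15.52)/2399.6 * 1000 = 32.11785 deg C/km
Step 2: q = k * grad / 1000 = 4.17 * 32.11785 / 1000 = 0.13393 W/m^2
q = 0.13393 W/m^2


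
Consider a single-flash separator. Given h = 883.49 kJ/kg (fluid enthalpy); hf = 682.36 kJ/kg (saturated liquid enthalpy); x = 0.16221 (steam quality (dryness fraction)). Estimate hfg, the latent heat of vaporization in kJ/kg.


hfg = (h - hf) / x
hfg = (883.49 - 682.36) / 0.16221
hfg = 1239.9 kJ/kg


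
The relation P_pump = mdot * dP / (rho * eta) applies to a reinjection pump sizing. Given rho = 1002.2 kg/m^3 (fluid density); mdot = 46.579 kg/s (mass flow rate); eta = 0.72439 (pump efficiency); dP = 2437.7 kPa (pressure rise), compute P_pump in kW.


P_pump = mdot * dP / (rho * eta)
P_pump = 46.579 * 2437.7 / (1002.2 * 0.72439)
P_pump = 156.40 kW


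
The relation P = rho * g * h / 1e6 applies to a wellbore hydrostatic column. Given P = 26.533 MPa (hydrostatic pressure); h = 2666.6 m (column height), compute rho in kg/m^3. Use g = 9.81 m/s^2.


rho = P * 1e6 / (g * h)
rho = 26.533 * 1e6 / (9.81 * 2666.6)
rho = 1014.3 kg/m^3


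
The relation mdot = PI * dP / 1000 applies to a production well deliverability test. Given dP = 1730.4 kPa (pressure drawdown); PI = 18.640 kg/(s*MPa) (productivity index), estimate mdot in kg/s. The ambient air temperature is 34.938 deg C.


mdot = PI * dP / 1000
mdot = 18.640 * 1730.4 / 1000
mdot = 32.255 kg/s


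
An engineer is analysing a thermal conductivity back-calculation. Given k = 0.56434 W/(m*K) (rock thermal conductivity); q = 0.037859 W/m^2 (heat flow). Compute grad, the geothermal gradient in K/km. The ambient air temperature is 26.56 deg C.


grad = q / k * 1000
grad = 0.037859 / 0.56434 * 1000
grad = 67.08544 deg C/km
Convert: 67.08544 deg C/km * 1.0 = 67.085 K/km
grad = 67.085 K/km


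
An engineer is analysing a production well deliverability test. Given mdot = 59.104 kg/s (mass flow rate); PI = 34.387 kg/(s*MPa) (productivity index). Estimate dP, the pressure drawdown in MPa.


dP = mdot * 1000 / PI
dP = 59.104 * 1000 / 34.387
dP = 1718.789 kPa
Convert: 1718.789 kPa * 0.001 = 1.7188 MPa
dP = 1.7188 MPa


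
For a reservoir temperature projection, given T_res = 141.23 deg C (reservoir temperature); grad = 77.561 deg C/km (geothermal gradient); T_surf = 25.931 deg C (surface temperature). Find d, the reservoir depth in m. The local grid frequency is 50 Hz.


d = (T_res - T_surf) / grad * 1000
d = (141.23 - 25.931) / 77.561 * 1000
d = 1486.6 m


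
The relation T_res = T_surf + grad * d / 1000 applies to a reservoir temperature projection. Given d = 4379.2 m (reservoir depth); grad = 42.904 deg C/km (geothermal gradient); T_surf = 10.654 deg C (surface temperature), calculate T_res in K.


T_res = T_surf + grad * d / 1000
T_res = 10.654 + 42.904 * 4379.2 / 1000
T_res = 198.5392 deg C
Convert to K: 198.5392 + 273.15 = 471.69 K
T_res = 471.69 K


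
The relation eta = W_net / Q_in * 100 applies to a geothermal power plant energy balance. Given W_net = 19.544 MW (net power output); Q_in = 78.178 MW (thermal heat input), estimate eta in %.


eta = W_net / Q_in * 100
eta = 19.544 / 78.178 * 100
eta = 24.999 %


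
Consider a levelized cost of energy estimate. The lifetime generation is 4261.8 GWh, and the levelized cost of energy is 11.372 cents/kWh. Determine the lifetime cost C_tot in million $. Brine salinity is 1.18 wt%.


C_tot = LCOE / 100 * E_tot
C_tot = 11.372 / 100 * 4261.8
C_tot = 484.65 million $


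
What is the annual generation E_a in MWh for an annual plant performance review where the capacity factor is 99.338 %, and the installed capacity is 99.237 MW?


E_a = CF / 100 * cap * 8760
E_a = 99.338 / 100 * 99.237 * 8760
E_a = 8.6356e+05 MWh


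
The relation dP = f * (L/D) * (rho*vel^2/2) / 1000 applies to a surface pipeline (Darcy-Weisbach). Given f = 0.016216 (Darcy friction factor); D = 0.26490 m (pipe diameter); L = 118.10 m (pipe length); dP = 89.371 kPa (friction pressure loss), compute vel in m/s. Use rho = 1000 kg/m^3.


vel = sqrt(dP*1000*2*D / (f*L*rho))
vel = sqrt(89.371*1000*2*0.26490 / (0.016216*118.10*1000))
vel = 4.9723 m/s


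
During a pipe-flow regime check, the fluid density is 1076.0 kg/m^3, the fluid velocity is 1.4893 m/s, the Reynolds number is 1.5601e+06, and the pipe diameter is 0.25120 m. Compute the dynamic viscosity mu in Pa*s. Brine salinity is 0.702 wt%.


mu = rho * vel * D / Re
mu = 1076.0 * 1.4893 * 0.25120 / 1.5601e+06
mu = 0.00025802 Pa*s


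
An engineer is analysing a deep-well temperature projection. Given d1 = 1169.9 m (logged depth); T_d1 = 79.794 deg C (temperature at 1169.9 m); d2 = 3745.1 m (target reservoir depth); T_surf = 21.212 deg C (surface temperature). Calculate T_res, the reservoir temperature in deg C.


Step 1: grad = (T_d1 - T_surf)/d1 * 1000 = (79.794 - 21.212)/1169.9 * 1000 = 50.07437 deg C/km
Step 2: T_res = T_surf + grad*d2/1000 = 21.212 + 50.07437*3745.1/1000 = 208.75 deg C
T_res = 208.75 deg C


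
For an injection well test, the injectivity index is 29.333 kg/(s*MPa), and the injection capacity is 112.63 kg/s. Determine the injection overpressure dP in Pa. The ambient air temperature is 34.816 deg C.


dP = mdot * 1000 / II
dP = 112.63 * 1000 / 29.333
dP = 3839.703 kPa
Convert: 3839.703 kPa * 1000.0 = 3.8397e+06 Pa
dP = 3.8397e+06 Pa


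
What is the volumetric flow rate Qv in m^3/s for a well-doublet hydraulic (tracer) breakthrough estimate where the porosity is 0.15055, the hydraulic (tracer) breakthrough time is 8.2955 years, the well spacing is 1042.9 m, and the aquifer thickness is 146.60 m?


Qv = pi*hr*phi*L^2 / (3*t_bt*365.25*86400)
Qv = pi*146.60*0.15055*1042.9^2 / (3*8.2955*365.25*86400)
Qv = 0.096025 m^3/s


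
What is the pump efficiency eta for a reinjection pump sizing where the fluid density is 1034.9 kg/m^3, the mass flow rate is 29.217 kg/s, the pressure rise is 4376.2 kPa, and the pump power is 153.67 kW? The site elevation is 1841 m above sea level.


eta = mdot * dP / (rho * P_pump)
eta = 29.217 * 4376.2 / (1034.9 * 153.67)
eta = 0.80398


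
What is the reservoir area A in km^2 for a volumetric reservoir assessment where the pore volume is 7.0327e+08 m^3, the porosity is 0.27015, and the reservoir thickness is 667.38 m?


A = Vp / (1e6 * hr * phi)
A = 7.0327e+08 / (1e6 * 667.38 * 0.27015)
A = 3.9007 km^2


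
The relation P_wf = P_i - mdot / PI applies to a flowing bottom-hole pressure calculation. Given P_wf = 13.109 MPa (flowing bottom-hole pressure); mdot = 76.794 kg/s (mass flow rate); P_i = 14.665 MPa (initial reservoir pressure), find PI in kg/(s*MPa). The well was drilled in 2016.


PI = mdot / (P_i - P_wf)
PI = 76.794 / (14.665 - 13.109)
PI = 49.353 kg/(s*MPa)


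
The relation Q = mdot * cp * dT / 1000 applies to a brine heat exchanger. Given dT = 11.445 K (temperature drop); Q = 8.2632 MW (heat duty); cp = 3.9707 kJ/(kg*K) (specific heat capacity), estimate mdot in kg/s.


mdot = Q * 1000 / (cp * dT)
mdot = 8.2632 * 1000 / (3.9707 * 11.445)
mdot = 181.83 kg/s


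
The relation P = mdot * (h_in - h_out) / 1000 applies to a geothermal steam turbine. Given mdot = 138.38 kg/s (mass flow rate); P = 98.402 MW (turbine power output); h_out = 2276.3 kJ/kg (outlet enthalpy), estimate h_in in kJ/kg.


h_in = h_out + P * 1000 / mdot
h_in = 2276.3 + 98.402 * 1000 / 138.38
h_in = 2987.4 kJ/kg


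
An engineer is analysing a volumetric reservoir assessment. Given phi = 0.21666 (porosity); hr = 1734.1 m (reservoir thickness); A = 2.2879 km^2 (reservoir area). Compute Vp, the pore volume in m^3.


Vp = A * 1e6 * hr * phi
Vp = 2.2879 * 1e6 * 1734.1 * 0.21666
Vp = 8.5959e+08 m^3


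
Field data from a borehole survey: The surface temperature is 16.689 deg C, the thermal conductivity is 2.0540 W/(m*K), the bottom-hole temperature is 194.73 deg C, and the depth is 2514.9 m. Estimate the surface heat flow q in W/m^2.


Step 1: grad = (T_d - T_surf)/d * 1000 = (194.73 - 16.689)/2514.9 * 1000 = 70.79446 deg C/km
Step 2: q = k * grad / 1000 = 2.054 * 70.79446 / 1000 = 0.14541 W/m^2
q = 0.14541 W/m^2


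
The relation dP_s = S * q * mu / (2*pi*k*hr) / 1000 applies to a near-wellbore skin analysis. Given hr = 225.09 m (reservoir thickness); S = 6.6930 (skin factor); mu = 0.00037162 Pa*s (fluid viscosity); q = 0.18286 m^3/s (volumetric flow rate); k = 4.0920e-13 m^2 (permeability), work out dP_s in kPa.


dP_s = S * q * mu / (2*pi*k*hr) / 1000
dP_s = 6.6930 * 0.18286 * 0.00037162 / (2*pi*4.0920e-13*225.09) / 1000
dP_s = 785.90 kPa


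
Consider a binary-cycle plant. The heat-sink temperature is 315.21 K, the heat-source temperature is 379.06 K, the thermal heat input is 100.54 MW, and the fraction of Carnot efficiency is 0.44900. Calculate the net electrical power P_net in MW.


Step 1: eta = (1 - Tc/Th)*f = (1 - 315.21/379.06)*0.449 = 0.07563090
Step 2: P_net = eta * Q_in = 0.07563090 * 100.54 = 7.6039 MW
P_net = 7.6039 MW


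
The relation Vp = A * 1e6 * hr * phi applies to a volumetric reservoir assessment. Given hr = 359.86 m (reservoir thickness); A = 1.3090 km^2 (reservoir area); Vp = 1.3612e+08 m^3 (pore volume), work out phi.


phi = Vp / (A * 1e6 * hr)
phi = 1.3612e+08 / (1.3090 * 1e6 * 359.86)
phi = 0.28897


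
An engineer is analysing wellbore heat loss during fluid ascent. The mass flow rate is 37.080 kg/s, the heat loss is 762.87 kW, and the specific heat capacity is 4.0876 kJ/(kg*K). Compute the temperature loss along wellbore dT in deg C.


dT = Q_loss / (mdot * cp)
dT = 762.87 / (37.080 * 4.0876)
dT = 5.033180 K
Convert (temperature difference, 1 K = 1 deg C): 5.033180 K = 5.033180 deg C
dT = 5.0332 deg C


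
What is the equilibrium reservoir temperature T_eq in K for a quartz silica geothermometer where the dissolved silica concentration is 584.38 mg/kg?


T_eq = 1309 / (5.19 - log10(SiO2)) - 273.15
T_eq = 1309 / (5.19 - log10(584.38)) - 273.15
T_eq = 267.0215 deg C
Convert to K: 267.0215 + 273.15 = 540.17 K
T_eq = 540.17 K


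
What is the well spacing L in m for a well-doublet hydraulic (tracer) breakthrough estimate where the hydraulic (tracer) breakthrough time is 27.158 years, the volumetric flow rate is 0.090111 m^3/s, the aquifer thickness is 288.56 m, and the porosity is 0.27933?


L = sqrt(t_bt*365.25*86400*3*Qv / (pi*hr*phi))
L = sqrt(27.158*365.25*86400*3*0.090111 / (pi*288.56*0.27933))
L = 956.53 m
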